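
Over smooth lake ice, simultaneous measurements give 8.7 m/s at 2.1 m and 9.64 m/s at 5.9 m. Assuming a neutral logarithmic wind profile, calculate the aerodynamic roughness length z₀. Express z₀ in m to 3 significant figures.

Log law: V(z) ∝ ln(z/z₀). With r = V₁/V₂ = 8.7/9.64 = 0.90249,
r · ln(z₂/z₀) = ln(z₁/z₀) ⇒ ln z₀ = (ln z₁ − r·ln z₂)/(1 − r)
ln z₀ = (0.74194 − 0.90249×1.77495) / 0.09751 = -8.8189
z₀ = exp(-8.8189) = 0.0001479 m

z₀ ≈ 0.000148 m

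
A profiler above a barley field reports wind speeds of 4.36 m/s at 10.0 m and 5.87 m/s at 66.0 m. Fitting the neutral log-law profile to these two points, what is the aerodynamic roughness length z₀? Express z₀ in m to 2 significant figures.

Log law: V(z) ∝ ln(z/z₀). With r = V₁/V₂ = 4.36/5.87 = 0.74276,
r · ln(z₂/z₀) = ln(z₁/z₀) ⇒ ln z₀ = (ln z₁ − r·ln z₂)/(1 − r)
ln z₀ = (2.30259 − 0.74276×4.18965) / 0.25724 = -3.1462
z₀ = exp(-3.1462) = 0.04302 m

z₀ ≈ 0.043 m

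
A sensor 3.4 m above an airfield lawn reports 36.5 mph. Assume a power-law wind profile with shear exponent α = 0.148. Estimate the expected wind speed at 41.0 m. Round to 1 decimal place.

52.8 mph

Power-law profile: V₂ = V₁ · (z₂/z₁)^α
V₂ = 36.5 × (41.0/3.4)^0.148 = 36.5 × (12.0588)^0.148
    = 36.5 × 1.4456 = 52.7626 mph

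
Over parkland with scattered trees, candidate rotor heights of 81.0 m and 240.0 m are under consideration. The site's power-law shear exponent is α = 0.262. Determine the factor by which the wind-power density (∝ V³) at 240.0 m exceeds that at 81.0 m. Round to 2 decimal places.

Speed ratio: V_B/V_A = (z_B/z_A)^α = (240.0/81.0)^0.262 = (2.9630)^0.262 = 1.32921
Power-density ratio: P_B/P_A = (V_B/V_A)³ = (1.32921)³ = 2.34843

2.35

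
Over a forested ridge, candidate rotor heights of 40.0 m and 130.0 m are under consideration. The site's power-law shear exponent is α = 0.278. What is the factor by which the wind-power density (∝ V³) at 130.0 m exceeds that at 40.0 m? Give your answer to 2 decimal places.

2.67

Speed ratio: V_B/V_A = (z_B/z_A)^α = (130.0/40.0)^0.278 = (3.2500)^0.278 = 1.38773
Power-density ratio: P_B/P_A = (V_B/V_A)³ = (1.38773)³ = 2.67246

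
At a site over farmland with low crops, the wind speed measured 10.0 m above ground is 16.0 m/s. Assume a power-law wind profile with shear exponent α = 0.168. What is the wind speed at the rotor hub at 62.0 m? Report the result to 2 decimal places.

21.74 m/s

Power-law profile: V₂ = V₁ · (z₂/z₁)^α
V₂ = 16.0 × (62.0/10.0)^0.168 = 16.0 × (6.2000)^0.168
    = 16.0 × 1.3587 = 21.7391 m/s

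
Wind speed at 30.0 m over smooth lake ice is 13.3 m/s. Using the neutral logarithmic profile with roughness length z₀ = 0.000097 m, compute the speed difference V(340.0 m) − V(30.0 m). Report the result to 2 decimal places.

2.55 m/s

Log law: V₂ = V₁ · ln(z₂/z₀)/ln(z₁/z₀) = 13.3 × 15.0697/12.6420 = 15.8541 m/s
ΔV = 15.8541 − 13.3 = 2.5541 m/s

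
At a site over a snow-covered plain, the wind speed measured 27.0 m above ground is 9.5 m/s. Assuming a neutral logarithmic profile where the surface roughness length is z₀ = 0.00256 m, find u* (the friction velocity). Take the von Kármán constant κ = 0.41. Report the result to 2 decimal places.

u* ≈ 0.42 m/s

Log law: V(z) = (u*/κ) · ln(z/z₀) ⇒ u* = κ · V / ln(z/z₀)
u* = 0.41 × 9.5 / ln(27.0/0.00256) = 0.41 × 9.5 / 9.2636
   = 3.8950 / 9.2636 = 0.4205 m/s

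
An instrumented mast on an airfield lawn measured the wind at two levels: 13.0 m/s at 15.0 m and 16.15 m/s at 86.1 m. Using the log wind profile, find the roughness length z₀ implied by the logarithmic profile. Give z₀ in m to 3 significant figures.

z₀ ≈ 0.0111 m

Log law: V(z) ∝ ln(z/z₀). With r = V₁/V₂ = 13.0/16.15 = 0.80495,
r · ln(z₂/z₀) = ln(z₁/z₀) ⇒ ln z₀ = (ln z₁ − r·ln z₂)/(1 − r)
ln z₀ = (2.70805 − 0.80495×4.45551) / 0.19505 = -4.5037
z₀ = exp(-4.5037) = 0.01107 m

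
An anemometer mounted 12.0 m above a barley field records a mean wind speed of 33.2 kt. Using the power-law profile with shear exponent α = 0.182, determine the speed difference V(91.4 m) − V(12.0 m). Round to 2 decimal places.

14.84 kt

Power law: V₂ = V₁ · (z₂/z₁)^α = 33.2 × (7.6167)^0.182 = 48.0418 kt
ΔV = 48.0418 − 33.2 = 14.8418 kt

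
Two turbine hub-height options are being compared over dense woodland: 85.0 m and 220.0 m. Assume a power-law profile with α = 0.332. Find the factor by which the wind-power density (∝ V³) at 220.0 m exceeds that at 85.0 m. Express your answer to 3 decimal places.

2.578

Speed ratio: V_B/V_A = (z_B/z_A)^α = (220.0/85.0)^0.332 = (2.5882)^0.332 = 1.37125
Power-density ratio: P_B/P_A = (V_B/V_A)³ = (1.37125)³ = 2.57841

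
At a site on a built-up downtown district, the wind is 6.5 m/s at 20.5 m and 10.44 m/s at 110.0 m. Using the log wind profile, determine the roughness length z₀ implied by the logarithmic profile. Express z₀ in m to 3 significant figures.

z₀ ≈ 1.28 m

Log law: V(z) ∝ ln(z/z₀). With r = V₁/V₂ = 6.5/10.44 = 0.62261,
r · ln(z₂/z₀) = ln(z₁/z₀) ⇒ ln z₀ = (ln z₁ − r·ln z₂)/(1 − r)
ln z₀ = (3.02042 − 0.62261×4.70048) / 0.37739 = 0.2488
z₀ = exp(0.2488) = 1.282 m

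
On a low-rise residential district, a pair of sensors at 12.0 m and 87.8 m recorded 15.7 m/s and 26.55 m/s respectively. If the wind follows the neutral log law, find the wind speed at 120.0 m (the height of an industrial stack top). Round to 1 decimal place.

Log law: V ∝ ln(z/z₀). From the pair, with r = V₁/V₂ = 0.59134,
ln z₀ = (ln z₁ − r·ln z₂)/(1 − r) = (2.4849 − 0.59134×4.4751)/0.40866 = -0.3949 → z₀ = 0.6738 m
V₃ = V₁ · ln(z₃/z₀)/ln(z₁/z₀) = 15.7 × 5.1823/2.8798 = 28.2533 m/s

28.3 m/s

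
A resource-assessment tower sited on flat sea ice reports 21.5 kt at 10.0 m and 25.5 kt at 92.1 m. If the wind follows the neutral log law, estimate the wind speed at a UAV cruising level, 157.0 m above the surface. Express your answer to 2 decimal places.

26.46 kt

Log law: V ∝ ln(z/z₀). From the pair, with r = V₁/V₂ = 0.84314,
ln z₀ = (ln z₁ − r·ln z₂)/(1 − r) = (2.3026 − 0.84314×4.5229)/0.15686 = -9.6315 → z₀ = 0.00006563 m
V₃ = V₁ · ln(z₃/z₀)/ln(z₁/z₀) = 21.5 × 14.6877/11.9341 = 26.4609 kt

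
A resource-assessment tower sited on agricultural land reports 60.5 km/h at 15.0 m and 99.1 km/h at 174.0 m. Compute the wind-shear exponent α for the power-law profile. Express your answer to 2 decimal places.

Power law: V₂/V₁ = (z₂/z₁)^α ⇒ α = ln(V₂/V₁) / ln(z₂/z₁)
α = ln(99.1/60.5) / ln(174.0/15.0) = ln(1.6380) / ln(11.6000)
  = 0.49349 / 2.45101 = 0.20134

α ≈ 0.20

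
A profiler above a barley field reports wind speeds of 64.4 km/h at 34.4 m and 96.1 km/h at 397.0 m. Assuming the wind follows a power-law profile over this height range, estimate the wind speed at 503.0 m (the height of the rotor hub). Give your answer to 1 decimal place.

99.9 km/h

First find α: α = ln(V₂/V₁)/ln(z₂/z₁) = ln(96.1/64.4)/ln(397.0/34.4) = 0.40028/2.44588 = 0.1637
Extrapolate from 397.0 m to 503.0 m: V₃ = 96.1 × (503.0/397.0)^0.1637 = 96.1 × 1.0395 = 99.8949 km/h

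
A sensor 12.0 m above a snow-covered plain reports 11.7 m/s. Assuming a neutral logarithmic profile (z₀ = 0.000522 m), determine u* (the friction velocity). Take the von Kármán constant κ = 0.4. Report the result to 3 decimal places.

u* ≈ 0.466 m/s

Log law: V(z) = (u*/κ) · ln(z/z₀) ⇒ u* = κ · V / ln(z/z₀)
u* = 0.4 × 11.7 / ln(12.0/0.000522) = 0.4 × 11.7 / 10.0427
   = 4.6800 / 10.0427 = 0.4660 m/s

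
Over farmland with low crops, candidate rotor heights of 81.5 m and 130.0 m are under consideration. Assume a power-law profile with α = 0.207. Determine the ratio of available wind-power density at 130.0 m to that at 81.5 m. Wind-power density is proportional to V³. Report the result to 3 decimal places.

1.336

Speed ratio: V_B/V_A = (z_B/z_A)^α = (130.0/81.5)^0.207 = (1.5951)^0.207 = 1.10148
Power-density ratio: P_B/P_A = (V_B/V_A)³ = (1.10148)³ = 1.33638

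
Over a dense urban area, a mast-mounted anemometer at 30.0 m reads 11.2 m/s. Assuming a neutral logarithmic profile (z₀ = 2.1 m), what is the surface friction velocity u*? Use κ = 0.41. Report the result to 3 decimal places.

Log law: V(z) = (u*/κ) · ln(z/z₀) ⇒ u* = κ · V / ln(z/z₀)
u* = 0.41 × 11.2 / ln(30.0/2.1) = 0.41 × 11.2 / 2.6593
   = 4.5920 / 2.6593 = 1.7268 m/s

u* ≈ 1.727 m/s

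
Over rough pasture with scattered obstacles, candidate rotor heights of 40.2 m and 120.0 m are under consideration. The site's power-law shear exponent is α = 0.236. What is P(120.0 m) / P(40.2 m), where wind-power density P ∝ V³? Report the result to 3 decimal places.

2.169

Speed ratio: V_B/V_A = (z_B/z_A)^α = (120.0/40.2)^0.236 = (2.9851)^0.236 = 1.29446
Power-density ratio: P_B/P_A = (V_B/V_A)³ = (1.29446)³ = 2.16904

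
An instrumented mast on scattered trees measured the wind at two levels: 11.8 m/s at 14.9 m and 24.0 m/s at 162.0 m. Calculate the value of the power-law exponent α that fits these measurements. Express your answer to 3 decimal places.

α ≈ 0.298

Power law: V₂/V₁ = (z₂/z₁)^α ⇒ α = ln(V₂/V₁) / ln(z₂/z₁)
α = ln(24.0/11.8) / ln(162.0/14.9) = ln(2.0339) / ln(10.8725)
  = 0.70995 / 2.38624 = 0.29752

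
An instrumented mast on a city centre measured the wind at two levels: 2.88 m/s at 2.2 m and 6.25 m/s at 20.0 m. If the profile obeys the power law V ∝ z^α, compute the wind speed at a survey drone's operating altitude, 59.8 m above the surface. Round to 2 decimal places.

First find α: α = ln(V₂/V₁)/ln(z₂/z₁) = ln(6.25/2.88)/ln(20.0/2.2) = 0.77479/2.20727 = 0.3510
Extrapolate from 20.0 m to 59.8 m: V₃ = 6.25 × (59.8/20.0)^0.3510 = 6.25 × 1.4688 = 9.1801 m/s

9.18 m/s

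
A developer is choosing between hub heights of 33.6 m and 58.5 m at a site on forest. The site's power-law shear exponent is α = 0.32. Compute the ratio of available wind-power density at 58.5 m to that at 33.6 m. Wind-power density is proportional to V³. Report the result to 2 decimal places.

Speed ratio: V_B/V_A = (z_B/z_A)^α = (58.5/33.6)^0.32 = (1.7411)^0.32 = 1.19416
Power-density ratio: P_B/P_A = (V_B/V_A)³ = (1.19416)³ = 1.70288

1.70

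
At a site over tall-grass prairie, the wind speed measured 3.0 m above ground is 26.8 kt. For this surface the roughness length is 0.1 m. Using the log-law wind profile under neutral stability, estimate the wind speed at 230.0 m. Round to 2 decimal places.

Log law: V(z) ∝ ln(z/z₀), so V₂/V₁ = ln(z₂/z₀) / ln(z₁/z₀).
ln(230.0/0.1) = 7.7407, ln(3.0/0.1) = 3.4012
V₂ = 26.8 × 7.7407/3.4012 = 26.8 × 2.2759 = 60.9932 kt

60.99 kt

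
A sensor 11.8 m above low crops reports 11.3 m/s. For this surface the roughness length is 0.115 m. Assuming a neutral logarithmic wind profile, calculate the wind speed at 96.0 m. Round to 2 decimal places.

Log law: V(z) ∝ ln(z/z₀), so V₂/V₁ = ln(z₂/z₀) / ln(z₁/z₀).
ln(96.0/0.115) = 6.7272, ln(11.8/0.115) = 4.6309
V₂ = 11.3 × 6.7272/4.6309 = 11.3 × 1.4527 = 16.4151 m/s

16.42 m/s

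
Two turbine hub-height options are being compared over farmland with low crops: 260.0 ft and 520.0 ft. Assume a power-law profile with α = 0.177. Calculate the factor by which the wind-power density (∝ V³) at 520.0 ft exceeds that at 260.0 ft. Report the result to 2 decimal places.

1.44

Speed ratio: V_B/V_A = (z_B/z_A)^α = (520.0/260.0)^0.177 = (2.0000)^0.177 = 1.13053
Power-density ratio: P_B/P_A = (V_B/V_A)³ = (1.13053)³ = 1.44493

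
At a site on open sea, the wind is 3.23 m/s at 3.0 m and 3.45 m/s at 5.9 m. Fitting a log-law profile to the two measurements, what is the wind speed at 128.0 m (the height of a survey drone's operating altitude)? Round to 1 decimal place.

4.5 m/s

Log law: V ∝ ln(z/z₀). From the pair, with r = V₁/V₂ = 0.93623,
ln z₀ = (ln z₁ − r·ln z₂)/(1 − r) = (1.0986 − 0.93623×1.7750)/0.06377 = -8.8313 → z₀ = 0.0001461 m
V₃ = V₁ · ln(z₃/z₀)/ln(z₁/z₀) = 3.23 × 13.6833/9.9299 = 4.4509 m/s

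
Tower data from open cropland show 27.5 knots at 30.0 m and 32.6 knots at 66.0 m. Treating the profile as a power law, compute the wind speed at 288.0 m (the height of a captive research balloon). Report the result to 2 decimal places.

44.80 knots

First find α: α = ln(V₂/V₁)/ln(z₂/z₁) = ln(32.6/27.5)/ln(66.0/30.0) = 0.17013/0.78846 = 0.2158
Extrapolate from 66.0 m to 288.0 m: V₃ = 32.6 × (288.0/66.0)^0.2158 = 32.6 × 1.3742 = 44.8000 knots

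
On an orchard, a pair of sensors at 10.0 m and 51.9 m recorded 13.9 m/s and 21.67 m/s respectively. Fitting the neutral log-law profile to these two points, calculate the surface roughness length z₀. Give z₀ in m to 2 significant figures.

z₀ ≈ 0.53 m

Log law: V(z) ∝ ln(z/z₀). With r = V₁/V₂ = 13.9/21.67 = 0.64144,
r · ln(z₂/z₀) = ln(z₁/z₀) ⇒ ln z₀ = (ln z₁ − r·ln z₂)/(1 − r)
ln z₀ = (2.30259 − 0.64144×3.94932) / 0.35856 = -0.6433
z₀ = exp(-0.6433) = 0.5256 m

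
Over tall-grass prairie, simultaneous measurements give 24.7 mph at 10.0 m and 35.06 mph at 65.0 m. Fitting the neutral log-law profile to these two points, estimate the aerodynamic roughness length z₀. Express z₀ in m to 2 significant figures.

Log law: V(z) ∝ ln(z/z₀). With r = V₁/V₂ = 24.7/35.06 = 0.70451,
r · ln(z₂/z₀) = ln(z₁/z₀) ⇒ ln z₀ = (ln z₁ − r·ln z₂)/(1 − r)
ln z₀ = (2.30259 − 0.70451×4.17439) / 0.29549 = -2.1601
z₀ = exp(-2.1601) = 0.1153 m

z₀ ≈ 0.12 m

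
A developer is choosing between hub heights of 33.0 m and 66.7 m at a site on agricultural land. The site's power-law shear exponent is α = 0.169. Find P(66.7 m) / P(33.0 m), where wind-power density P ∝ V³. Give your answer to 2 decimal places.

1.43

Speed ratio: V_B/V_A = (z_B/z_A)^α = (66.7/33.0)^0.169 = (2.0212)^0.169 = 1.12629
Power-density ratio: P_B/P_A = (V_B/V_A)³ = (1.12629)³ = 1.42871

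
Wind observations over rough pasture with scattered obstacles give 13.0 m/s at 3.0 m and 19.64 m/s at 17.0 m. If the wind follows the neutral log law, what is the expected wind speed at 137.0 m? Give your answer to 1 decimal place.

Log law: V ∝ ln(z/z₀). From the pair, with r = V₁/V₂ = 0.66191,
ln z₀ = (ln z₁ − r·ln z₂)/(1 − r) = (1.0986 − 0.66191×2.8332)/0.33809 = -2.2974 → z₀ = 0.1005 m
V₃ = V₁ · ln(z₃/z₀)/ln(z₁/z₀) = 13.0 × 7.2174/3.3961 = 27.6281 m/s

27.6 m/s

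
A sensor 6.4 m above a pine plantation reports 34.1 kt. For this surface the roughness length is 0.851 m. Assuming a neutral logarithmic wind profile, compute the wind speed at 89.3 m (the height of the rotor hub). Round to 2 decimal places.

Log law: V(z) ∝ ln(z/z₀), so V₂/V₁ = ln(z₂/z₀) / ln(z₁/z₀).
ln(89.3/0.851) = 4.6533, ln(6.4/0.851) = 2.0176
V₂ = 34.1 × 4.6533/2.0176 = 34.1 × 2.3063 = 78.6458 kt

78.65 kt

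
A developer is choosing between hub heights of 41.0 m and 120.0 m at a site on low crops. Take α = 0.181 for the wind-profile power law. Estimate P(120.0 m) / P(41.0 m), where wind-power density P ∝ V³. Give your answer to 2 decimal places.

Speed ratio: V_B/V_A = (z_B/z_A)^α = (120.0/41.0)^0.181 = (2.9268)^0.181 = 1.21456
Power-density ratio: P_B/P_A = (V_B/V_A)³ = (1.21456)³ = 1.79165

1.79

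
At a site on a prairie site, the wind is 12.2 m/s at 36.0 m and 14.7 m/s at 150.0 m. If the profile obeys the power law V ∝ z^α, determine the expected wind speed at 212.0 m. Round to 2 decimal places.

15.38 m/s

First find α: α = ln(V₂/V₁)/ln(z₂/z₁) = ln(14.7/12.2)/ln(150.0/36.0) = 0.18641/1.42712 = 0.1306
Extrapolate from 150.0 m to 212.0 m: V₃ = 14.7 × (212.0/150.0)^0.1306 = 14.7 × 1.0462 = 15.3795 m/s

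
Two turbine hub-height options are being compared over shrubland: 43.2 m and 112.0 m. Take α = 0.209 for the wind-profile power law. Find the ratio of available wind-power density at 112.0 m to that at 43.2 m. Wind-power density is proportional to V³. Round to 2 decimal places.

1.82

Speed ratio: V_B/V_A = (z_B/z_A)^α = (112.0/43.2)^0.209 = (2.5926)^0.209 = 1.22031
Power-density ratio: P_B/P_A = (V_B/V_A)³ = (1.22031)³ = 1.81724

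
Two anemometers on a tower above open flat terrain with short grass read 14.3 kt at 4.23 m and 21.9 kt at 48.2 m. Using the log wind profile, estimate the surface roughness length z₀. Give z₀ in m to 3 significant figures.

Log law: V(z) ∝ ln(z/z₀). With r = V₁/V₂ = 14.3/21.9 = 0.65297,
r · ln(z₂/z₀) = ln(z₁/z₀) ⇒ ln z₀ = (ln z₁ − r·ln z₂)/(1 − r)
ln z₀ = (1.44220 − 0.65297×3.87536) / 0.34703 = -3.1360
z₀ = exp(-3.1360) = 0.04346 m

z₀ ≈ 0.0435 m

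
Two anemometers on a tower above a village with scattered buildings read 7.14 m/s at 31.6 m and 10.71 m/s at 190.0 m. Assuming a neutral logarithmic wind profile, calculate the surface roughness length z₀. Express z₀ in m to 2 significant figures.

Log law: V(z) ∝ ln(z/z₀). With r = V₁/V₂ = 7.14/10.71 = 0.66667,
r · ln(z₂/z₀) = ln(z₁/z₀) ⇒ ln z₀ = (ln z₁ − r·ln z₂)/(1 − r)
ln z₀ = (3.45316 − 0.66667×5.24702) / 0.33333 = -0.1346
z₀ = exp(-0.1346) = 0.8741 m

z₀ ≈ 0.87 m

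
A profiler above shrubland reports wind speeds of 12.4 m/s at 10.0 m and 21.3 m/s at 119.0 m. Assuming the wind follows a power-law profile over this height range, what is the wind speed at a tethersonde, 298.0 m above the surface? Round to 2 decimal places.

26.03 m/s

First find α: α = ln(V₂/V₁)/ln(z₂/z₁) = ln(21.3/12.4)/ln(119.0/10.0) = 0.54101/2.47654 = 0.2185
Extrapolate from 119.0 m to 298.0 m: V₃ = 21.3 × (298.0/119.0)^0.2185 = 21.3 × 1.2221 = 26.0298 m/s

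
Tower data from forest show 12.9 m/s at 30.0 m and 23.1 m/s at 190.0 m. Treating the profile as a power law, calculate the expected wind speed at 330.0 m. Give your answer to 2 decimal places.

First find α: α = ln(V₂/V₁)/ln(z₂/z₁) = ln(23.1/12.9)/ln(190.0/30.0) = 0.58261/1.84583 = 0.3156
Extrapolate from 190.0 m to 330.0 m: V₃ = 23.1 × (330.0/190.0)^0.3156 = 23.1 × 1.1904 = 27.4972 m/s

27.50 m/s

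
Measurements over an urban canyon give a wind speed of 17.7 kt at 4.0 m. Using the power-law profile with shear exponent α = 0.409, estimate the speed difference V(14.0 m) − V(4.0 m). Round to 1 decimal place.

Power law: V₂ = V₁ · (z₂/z₁)^α = 17.7 × (3.5000)^0.409 = 29.5459 kt
ΔV = 29.5459 − 17.7 = 11.8459 kt

11.8 kt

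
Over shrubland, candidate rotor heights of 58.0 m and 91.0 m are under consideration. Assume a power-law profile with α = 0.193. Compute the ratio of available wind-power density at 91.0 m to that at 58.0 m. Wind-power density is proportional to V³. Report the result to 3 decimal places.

Speed ratio: V_B/V_A = (z_B/z_A)^α = (91.0/58.0)^0.193 = (1.5690)^0.193 = 1.09082
Power-density ratio: P_B/P_A = (V_B/V_A)³ = (1.09082)³ = 1.29796

1.298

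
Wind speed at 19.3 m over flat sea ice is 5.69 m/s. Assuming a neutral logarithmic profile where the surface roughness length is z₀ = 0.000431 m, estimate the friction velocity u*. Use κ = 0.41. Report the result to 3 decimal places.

u* ≈ 0.218 m/s

Log law: V(z) = (u*/κ) · ln(z/z₀) ⇒ u* = κ · V / ln(z/z₀)
u* = 0.41 × 5.69 / ln(19.3/0.000431) = 0.41 × 5.69 / 10.7095
   = 2.3329 / 10.7095 = 0.2178 m/s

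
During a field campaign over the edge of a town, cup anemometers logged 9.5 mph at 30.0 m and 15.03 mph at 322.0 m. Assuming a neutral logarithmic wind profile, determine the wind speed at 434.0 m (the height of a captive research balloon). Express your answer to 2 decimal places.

15.73 mph

Log law: V ∝ ln(z/z₀). From the pair, with r = V₁/V₂ = 0.63207,
ln z₀ = (ln z₁ − r·ln z₂)/(1 − r) = (3.4012 − 0.63207×5.7746)/0.36793 = -0.6760 → z₀ = 0.5087 m
V₃ = V₁ · ln(z₃/z₀)/ln(z₁/z₀) = 9.5 × 6.7490/4.0772 = 15.7255 mph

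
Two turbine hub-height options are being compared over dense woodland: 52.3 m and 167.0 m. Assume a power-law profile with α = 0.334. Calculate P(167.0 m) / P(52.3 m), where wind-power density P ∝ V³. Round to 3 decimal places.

Speed ratio: V_B/V_A = (z_B/z_A)^α = (167.0/52.3)^0.334 = (3.1931)^0.334 = 1.47370
Power-density ratio: P_B/P_A = (V_B/V_A)³ = (1.47370)³ = 3.20054

3.201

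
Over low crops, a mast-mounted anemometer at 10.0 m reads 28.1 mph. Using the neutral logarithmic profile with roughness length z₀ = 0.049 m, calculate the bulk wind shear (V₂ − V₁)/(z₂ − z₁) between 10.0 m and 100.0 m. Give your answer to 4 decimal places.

0.1352 mph/m

Log law: V₂ = V₁ · ln(z₂/z₀)/ln(z₁/z₀) = 28.1 × 7.6211/5.3185 = 40.2655 mph
ΔV/Δz = (40.2655 − 28.1)/(100.0 − 10.0) = 12.1655/90.0000 = 0.13517 mph/m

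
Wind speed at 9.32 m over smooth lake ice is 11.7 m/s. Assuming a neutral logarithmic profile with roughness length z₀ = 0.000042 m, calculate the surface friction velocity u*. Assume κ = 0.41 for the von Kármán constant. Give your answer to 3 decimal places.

Log law: V(z) = (u*/κ) · ln(z/z₀) ⇒ u* = κ · V / ln(z/z₀)
u* = 0.41 × 11.7 / ln(9.32/0.000042) = 0.41 × 11.7 / 12.3100
   = 4.7970 / 12.3100 = 0.3897 m/s

u* ≈ 0.390 m/s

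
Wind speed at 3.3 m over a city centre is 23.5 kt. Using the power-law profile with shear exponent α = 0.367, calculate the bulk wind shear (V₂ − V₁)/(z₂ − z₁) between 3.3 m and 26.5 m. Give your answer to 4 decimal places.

Power law: V₂ = V₁ · (z₂/z₁)^α = 23.5 × (8.0303)^0.367 = 50.4783 kt
ΔV/Δz = (50.4783 − 23.5)/(26.5 − 3.3) = 26.9783/23.2000 = 1.16286 kt/m

1.1629 kt/m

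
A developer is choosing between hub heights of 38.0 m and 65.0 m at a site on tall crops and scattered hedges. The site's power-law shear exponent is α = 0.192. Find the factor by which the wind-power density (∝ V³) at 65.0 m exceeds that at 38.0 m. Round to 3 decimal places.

Speed ratio: V_B/V_A = (z_B/z_A)^α = (65.0/38.0)^0.192 = (1.7105)^0.192 = 1.10856
Power-density ratio: P_B/P_A = (V_B/V_A)³ = (1.10856)³ = 1.36233

1.362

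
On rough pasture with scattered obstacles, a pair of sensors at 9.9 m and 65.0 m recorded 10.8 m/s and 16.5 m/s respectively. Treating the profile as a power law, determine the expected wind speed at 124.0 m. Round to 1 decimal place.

19.1 m/s

First find α: α = ln(V₂/V₁)/ln(z₂/z₁) = ln(16.5/10.8)/ln(65.0/9.9) = 0.42381/1.88185 = 0.2252
Extrapolate from 65.0 m to 124.0 m: V₃ = 16.5 × (124.0/65.0)^0.2252 = 16.5 × 1.1566 = 19.0835 m/s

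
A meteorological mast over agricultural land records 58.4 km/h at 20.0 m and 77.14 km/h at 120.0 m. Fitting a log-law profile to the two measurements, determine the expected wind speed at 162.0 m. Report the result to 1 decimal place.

Log law: V ∝ ln(z/z₀). From the pair, with r = V₁/V₂ = 0.75707,
ln z₀ = (ln z₁ − r·ln z₂)/(1 − r) = (2.9957 − 0.75707×4.7875)/0.24293 = -2.5880 → z₀ = 0.07517 m
V₃ = V₁ · ln(z₃/z₀)/ln(z₁/z₀) = 58.4 × 7.6756/5.5837 = 80.2788 km/h

80.3 km/h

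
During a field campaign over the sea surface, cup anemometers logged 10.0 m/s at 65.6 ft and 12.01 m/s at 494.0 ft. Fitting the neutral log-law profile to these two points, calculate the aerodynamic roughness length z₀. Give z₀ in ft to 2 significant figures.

Log law: V(z) ∝ ln(z/z₀). With r = V₁/V₂ = 10.0/12.01 = 0.83264,
r · ln(z₂/z₀) = ln(z₁/z₀) ⇒ ln z₀ = (ln z₁ − r·ln z₂)/(1 − r)
ln z₀ = (4.18358 − 0.83264×6.20254) / 0.16736 = -5.8610
z₀ = exp(-5.8610) = 0.002848 ft

z₀ ≈ 0.0028 ft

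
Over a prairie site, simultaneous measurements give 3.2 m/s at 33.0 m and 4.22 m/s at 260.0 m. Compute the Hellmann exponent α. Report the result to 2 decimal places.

α ≈ 0.13

Power law: V₂/V₁ = (z₂/z₁)^α ⇒ α = ln(V₂/V₁) / ln(z₂/z₁)
α = ln(4.22/3.2) / ln(260.0/33.0) = ln(1.3187) / ln(7.8788)
  = 0.27668 / 2.06417 = 0.13404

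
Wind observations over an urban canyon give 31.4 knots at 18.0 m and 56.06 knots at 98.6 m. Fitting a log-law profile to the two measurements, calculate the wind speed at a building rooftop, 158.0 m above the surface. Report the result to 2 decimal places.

62.90 knots

Log law: V ∝ ln(z/z₀). From the pair, with r = V₁/V₂ = 0.56011,
ln z₀ = (ln z₁ − r·ln z₂)/(1 − r) = (2.8904 − 0.56011×4.5911)/0.43989 = 0.7248 → z₀ = 2.064 m
V₃ = V₁ · ln(z₃/z₀)/ln(z₁/z₀) = 31.4 × 4.3378/2.1655 = 62.8971 knots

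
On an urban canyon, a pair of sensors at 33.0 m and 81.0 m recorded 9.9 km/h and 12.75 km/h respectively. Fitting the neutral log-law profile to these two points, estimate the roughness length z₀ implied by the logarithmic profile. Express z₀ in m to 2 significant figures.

z₀ ≈ 1.5 m

Log law: V(z) ∝ ln(z/z₀). With r = V₁/V₂ = 9.9/12.75 = 0.77647,
r · ln(z₂/z₀) = ln(z₁/z₀) ⇒ ln z₀ = (ln z₁ − r·ln z₂)/(1 − r)
ln z₀ = (3.49651 − 0.77647×4.39445) / 0.22353 = 0.3773
z₀ = exp(0.3773) = 1.458 m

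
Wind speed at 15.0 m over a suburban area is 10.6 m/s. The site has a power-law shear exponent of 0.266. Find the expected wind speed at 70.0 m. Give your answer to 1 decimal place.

Power-law profile: V₂ = V₁ · (z₂/z₁)^α
V₂ = 10.6 × (70.0/15.0)^0.266 = 10.6 × (4.6667)^0.266
    = 10.6 × 1.5065 = 15.9684 m/s

16.0 m/s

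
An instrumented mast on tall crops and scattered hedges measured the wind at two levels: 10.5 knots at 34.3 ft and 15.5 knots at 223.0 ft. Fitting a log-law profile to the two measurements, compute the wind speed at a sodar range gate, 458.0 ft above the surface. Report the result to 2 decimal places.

17.42 knots

Log law: V ∝ ln(z/z₀). From the pair, with r = V₁/V₂ = 0.67742,
ln z₀ = (ln z₁ − r·ln z₂)/(1 − r) = (3.5351 − 0.67742×5.4072)/0.32258 = -0.3961 → z₀ = 0.6729 ft
V₃ = V₁ · ln(z₃/z₀)/ln(z₁/z₀) = 10.5 × 6.5230/3.9313 = 17.4222 knots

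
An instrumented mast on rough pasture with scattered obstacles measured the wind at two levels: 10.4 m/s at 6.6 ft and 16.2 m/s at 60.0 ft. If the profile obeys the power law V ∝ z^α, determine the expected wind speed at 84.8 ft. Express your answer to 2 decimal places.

17.37 m/s

First find α: α = ln(V₂/V₁)/ln(z₂/z₁) = ln(16.2/10.4)/ln(60.0/6.6) = 0.44321/2.20727 = 0.2008
Extrapolate from 60.0 ft to 84.8 ft: V₃ = 16.2 × (84.8/60.0)^0.2008 = 16.2 × 1.0719 = 17.3653 m/s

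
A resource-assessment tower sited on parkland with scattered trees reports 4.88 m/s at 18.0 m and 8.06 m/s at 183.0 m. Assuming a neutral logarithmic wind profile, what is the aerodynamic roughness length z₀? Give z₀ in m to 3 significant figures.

z₀ ≈ 0.512 m

Log law: V(z) ∝ ln(z/z₀). With r = V₁/V₂ = 4.88/8.06 = 0.60546,
r · ln(z₂/z₀) = ln(z₁/z₀) ⇒ ln z₀ = (ln z₁ − r·ln z₂)/(1 − r)
ln z₀ = (2.89037 − 0.60546×5.20949) / 0.39454 = -0.6685
z₀ = exp(-0.6685) = 0.5125 m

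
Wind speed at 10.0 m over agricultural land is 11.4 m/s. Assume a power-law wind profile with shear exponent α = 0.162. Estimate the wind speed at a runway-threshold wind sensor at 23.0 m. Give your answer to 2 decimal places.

13.05 m/s

Power-law profile: V₂ = V₁ · (z₂/z₁)^α
V₂ = 11.4 × (23.0/10.0)^0.162 = 11.4 × (2.3000)^0.162
    = 11.4 × 1.1445 = 13.0468 m/s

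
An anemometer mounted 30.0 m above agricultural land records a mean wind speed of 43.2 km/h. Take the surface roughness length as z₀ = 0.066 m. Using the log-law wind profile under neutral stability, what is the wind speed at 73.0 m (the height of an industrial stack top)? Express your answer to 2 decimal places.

49.48 km/h

Log law: V(z) ∝ ln(z/z₀), so V₂/V₁ = ln(z₂/z₀) / ln(z₁/z₀).
ln(73.0/0.066) = 7.0086, ln(30.0/0.066) = 6.1193
V₂ = 43.2 × 7.0086/6.1193 = 43.2 × 1.1453 = 49.4779 km/h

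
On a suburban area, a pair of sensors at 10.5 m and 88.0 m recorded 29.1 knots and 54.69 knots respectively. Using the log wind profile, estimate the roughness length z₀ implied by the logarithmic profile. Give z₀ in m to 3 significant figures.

z₀ ≈ 0.936 m

Log law: V(z) ∝ ln(z/z₀). With r = V₁/V₂ = 29.1/54.69 = 0.53209,
r · ln(z₂/z₀) = ln(z₁/z₀) ⇒ ln z₀ = (ln z₁ − r·ln z₂)/(1 − r)
ln z₀ = (2.35138 − 0.53209×4.47734) / 0.46791 = -0.0662
z₀ = exp(-0.0662) = 0.9360 m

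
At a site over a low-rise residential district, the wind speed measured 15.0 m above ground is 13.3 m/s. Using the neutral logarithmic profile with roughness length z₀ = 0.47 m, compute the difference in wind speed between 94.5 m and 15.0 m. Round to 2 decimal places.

7.07 m/s

Log law: V₂ = V₁ · ln(z₂/z₀)/ln(z₁/z₀) = 13.3 × 5.3036/3.4631 = 20.3687 m/s
ΔV = 20.3687 − 13.3 = 7.0687 m/s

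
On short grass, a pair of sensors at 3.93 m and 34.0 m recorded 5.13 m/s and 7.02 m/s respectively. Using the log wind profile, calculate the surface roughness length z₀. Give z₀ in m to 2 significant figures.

Log law: V(z) ∝ ln(z/z₀). With r = V₁/V₂ = 5.13/7.02 = 0.73077,
r · ln(z₂/z₀) = ln(z₁/z₀) ⇒ ln z₀ = (ln z₁ − r·ln z₂)/(1 − r)
ln z₀ = (1.36864 − 0.73077×3.52636) / 0.26923 = -4.4880
z₀ = exp(-4.4880) = 0.01124 m

z₀ ≈ 0.011 m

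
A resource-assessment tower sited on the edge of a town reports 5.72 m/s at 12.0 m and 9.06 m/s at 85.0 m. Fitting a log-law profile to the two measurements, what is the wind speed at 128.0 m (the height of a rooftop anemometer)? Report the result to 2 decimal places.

Log law: V ∝ ln(z/z₀). From the pair, with r = V₁/V₂ = 0.63135,
ln z₀ = (ln z₁ − r·ln z₂)/(1 − r) = (2.4849 − 0.63135×4.4427)/0.36865 = -0.8679 → z₀ = 0.4198 m
V₃ = V₁ · ln(z₃/z₀)/ln(z₁/z₀) = 5.72 × 5.7199/3.3528 = 9.7584 m/s

9.76 m/s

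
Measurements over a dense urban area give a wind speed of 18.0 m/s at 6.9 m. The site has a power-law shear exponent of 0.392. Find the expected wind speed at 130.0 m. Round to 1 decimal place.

Power-law profile: V₂ = V₁ · (z₂/z₁)^α
V₂ = 18.0 × (130.0/6.9)^0.392 = 18.0 × (18.8406)^0.392
    = 18.0 × 3.1611 = 56.8996 m/s

56.9 m/s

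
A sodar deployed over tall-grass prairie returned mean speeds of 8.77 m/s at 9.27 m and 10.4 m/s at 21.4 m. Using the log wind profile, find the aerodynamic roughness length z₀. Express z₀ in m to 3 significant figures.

z₀ ≈ 0.103 m

Log law: V(z) ∝ ln(z/z₀). With r = V₁/V₂ = 8.77/10.4 = 0.84327,
r · ln(z₂/z₀) = ln(z₁/z₀) ⇒ ln z₀ = (ln z₁ − r·ln z₂)/(1 − r)
ln z₀ = (2.22678 − 0.84327×3.06339) / 0.15673 = -2.2745
z₀ = exp(-2.2745) = 0.1029 m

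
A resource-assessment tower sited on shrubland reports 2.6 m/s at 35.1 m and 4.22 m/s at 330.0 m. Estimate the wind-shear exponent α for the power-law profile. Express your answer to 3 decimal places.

Power law: V₂/V₁ = (z₂/z₁)^α ⇒ α = ln(V₂/V₁) / ln(z₂/z₁)
α = ln(4.22/2.6) / ln(330.0/35.1) = ln(1.6231) / ln(9.4017)
  = 0.48432 / 2.24089 = 0.21613

α ≈ 0.216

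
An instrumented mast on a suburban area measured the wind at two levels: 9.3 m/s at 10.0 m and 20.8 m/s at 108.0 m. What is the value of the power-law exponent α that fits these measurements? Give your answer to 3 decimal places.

Power law: V₂/V₁ = (z₂/z₁)^α ⇒ α = ln(V₂/V₁) / ln(z₂/z₁)
α = ln(20.8/9.3) / ln(108.0/10.0) = ln(2.2366) / ln(10.8000)
  = 0.80494 / 2.37955 = 0.33827

α ≈ 0.338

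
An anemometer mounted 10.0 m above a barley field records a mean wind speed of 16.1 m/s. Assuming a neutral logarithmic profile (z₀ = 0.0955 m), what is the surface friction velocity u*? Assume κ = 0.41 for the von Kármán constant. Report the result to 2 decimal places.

Log law: V(z) = (u*/κ) · ln(z/z₀) ⇒ u* = κ · V / ln(z/z₀)
u* = 0.41 × 16.1 / ln(10.0/0.0955) = 0.41 × 16.1 / 4.6512
   = 6.6010 / 4.6512 = 1.4192 m/s

u* ≈ 1.42 m/s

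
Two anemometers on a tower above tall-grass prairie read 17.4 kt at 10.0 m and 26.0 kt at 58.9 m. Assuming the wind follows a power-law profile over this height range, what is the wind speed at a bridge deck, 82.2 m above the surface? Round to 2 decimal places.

First find α: α = ln(V₂/V₁)/ln(z₂/z₁) = ln(26.0/17.4)/ln(58.9/10.0) = 0.40163/1.77326 = 0.2265
Extrapolate from 58.9 m to 82.2 m: V₃ = 26.0 × (82.2/58.9)^0.2265 = 26.0 × 1.0784 = 28.0388 kt

28.04 kt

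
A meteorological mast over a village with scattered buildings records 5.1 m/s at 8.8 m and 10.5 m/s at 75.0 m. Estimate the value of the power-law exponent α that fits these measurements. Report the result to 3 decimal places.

Power law: V₂/V₁ = (z₂/z₁)^α ⇒ α = ln(V₂/V₁) / ln(z₂/z₁)
α = ln(10.5/5.1) / ln(75.0/8.8) = ln(2.0588) / ln(8.5227)
  = 0.72213 / 2.14274 = 0.33702

α ≈ 0.337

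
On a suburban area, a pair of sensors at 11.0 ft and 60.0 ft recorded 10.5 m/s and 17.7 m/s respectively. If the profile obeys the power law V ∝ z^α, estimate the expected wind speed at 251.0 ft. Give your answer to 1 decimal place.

27.5 m/s

First find α: α = ln(V₂/V₁)/ln(z₂/z₁) = ln(17.7/10.5)/ln(60.0/11.0) = 0.52219/1.69645 = 0.3078
Extrapolate from 60.0 ft to 251.0 ft: V₃ = 17.7 × (251.0/60.0)^0.3078 = 17.7 × 1.5535 = 27.4970 m/s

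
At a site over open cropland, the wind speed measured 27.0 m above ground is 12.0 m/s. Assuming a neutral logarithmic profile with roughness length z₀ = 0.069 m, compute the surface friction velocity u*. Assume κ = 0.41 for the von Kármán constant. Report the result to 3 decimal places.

u* ≈ 0.824 m/s

Log law: V(z) = (u*/κ) · ln(z/z₀) ⇒ u* = κ · V / ln(z/z₀)
u* = 0.41 × 12.0 / ln(27.0/0.069) = 0.41 × 12.0 / 5.9695
   = 4.9200 / 5.9695 = 0.8242 m/s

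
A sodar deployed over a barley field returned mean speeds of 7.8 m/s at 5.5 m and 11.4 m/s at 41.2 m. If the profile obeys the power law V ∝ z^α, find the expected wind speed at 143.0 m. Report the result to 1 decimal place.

14.4 m/s

First find α: α = ln(V₂/V₁)/ln(z₂/z₁) = ln(11.4/7.8)/ln(41.2/5.5) = 0.37949/2.01369 = 0.1885
Extrapolate from 41.2 m to 143.0 m: V₃ = 11.4 × (143.0/41.2)^0.1885 = 11.4 × 1.2643 = 14.4130 m/s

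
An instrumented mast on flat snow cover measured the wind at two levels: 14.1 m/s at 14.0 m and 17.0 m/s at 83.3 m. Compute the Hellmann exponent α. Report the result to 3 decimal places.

Power law: V₂/V₁ = (z₂/z₁)^α ⇒ α = ln(V₂/V₁) / ln(z₂/z₁)
α = ln(17.0/14.1) / ln(83.3/14.0) = ln(1.2057) / ln(5.9500)
  = 0.18704 / 1.78339 = 0.10488

α ≈ 0.105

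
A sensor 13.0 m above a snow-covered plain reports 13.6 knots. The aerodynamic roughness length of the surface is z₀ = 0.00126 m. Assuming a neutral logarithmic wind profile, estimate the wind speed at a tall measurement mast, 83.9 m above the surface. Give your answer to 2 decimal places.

Log law: V(z) ∝ ln(z/z₀), so V₂/V₁ = ln(z₂/z₀) / ln(z₁/z₀).
ln(83.9/0.00126) = 11.1063, ln(13.0/0.00126) = 9.2416
V₂ = 13.6 × 11.1063/9.2416 = 13.6 × 1.2018 = 16.3441 knots

16.34 knots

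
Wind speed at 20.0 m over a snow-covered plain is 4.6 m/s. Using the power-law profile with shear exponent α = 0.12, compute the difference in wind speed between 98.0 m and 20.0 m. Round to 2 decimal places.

Power law: V₂ = V₁ · (z₂/z₁)^α = 4.6 × (4.9000)^0.12 = 5.5665 m/s
ΔV = 5.5665 − 4.6 = 0.9665 m/s

0.97 m/s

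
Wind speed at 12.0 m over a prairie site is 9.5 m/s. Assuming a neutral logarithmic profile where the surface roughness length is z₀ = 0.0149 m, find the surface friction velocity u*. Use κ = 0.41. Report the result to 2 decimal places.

u* ≈ 0.58 m/s

Log law: V(z) = (u*/κ) · ln(z/z₀) ⇒ u* = κ · V / ln(z/z₀)
u* = 0.41 × 9.5 / ln(12.0/0.0149) = 0.41 × 9.5 / 6.6913
   = 3.8950 / 6.6913 = 0.5821 m/s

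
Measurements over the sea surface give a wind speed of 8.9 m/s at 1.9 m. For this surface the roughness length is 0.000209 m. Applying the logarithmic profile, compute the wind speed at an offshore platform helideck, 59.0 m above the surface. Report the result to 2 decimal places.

12.25 m/s

Log law: V(z) ∝ ln(z/z₀), so V₂/V₁ = ln(z₂/z₀) / ln(z₁/z₀).
ln(59.0/0.000209) = 12.5507, ln(1.9/0.000209) = 9.1150
V₂ = 8.9 × 12.5507/9.1150 = 8.9 × 1.3769 = 12.2546 m/s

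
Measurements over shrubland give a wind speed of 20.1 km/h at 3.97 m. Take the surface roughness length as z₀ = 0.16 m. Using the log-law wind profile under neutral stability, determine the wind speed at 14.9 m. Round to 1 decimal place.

Log law: V(z) ∝ ln(z/z₀), so V₂/V₁ = ln(z₂/z₀) / ln(z₁/z₀).
ln(14.9/0.16) = 4.5339, ln(3.97/0.16) = 3.2113
V₂ = 20.1 × 4.5339/3.2113 = 20.1 × 1.4119 = 28.3782 km/h

28.4 km/h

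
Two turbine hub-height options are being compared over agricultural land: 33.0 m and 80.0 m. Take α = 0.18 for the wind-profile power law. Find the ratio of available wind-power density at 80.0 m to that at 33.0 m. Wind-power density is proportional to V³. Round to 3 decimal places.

1.613

Speed ratio: V_B/V_A = (z_B/z_A)^α = (80.0/33.0)^0.18 = (2.4242)^0.18 = 1.17280
Power-density ratio: P_B/P_A = (V_B/V_A)³ = (1.17280)³ = 1.61314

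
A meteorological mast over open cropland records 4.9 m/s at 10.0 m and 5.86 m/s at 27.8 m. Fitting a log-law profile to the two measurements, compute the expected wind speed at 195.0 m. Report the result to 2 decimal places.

7.69 m/s

Log law: V ∝ ln(z/z₀). From the pair, with r = V₁/V₂ = 0.83618,
ln z₀ = (ln z₁ − r·ln z₂)/(1 − r) = (2.3026 − 0.83618×3.3250)/0.16382 = -2.9162 → z₀ = 0.05414 m
V₃ = V₁ · ln(z₃/z₀)/ln(z₁/z₀) = 4.9 × 8.1892/5.2188 = 7.6890 m/s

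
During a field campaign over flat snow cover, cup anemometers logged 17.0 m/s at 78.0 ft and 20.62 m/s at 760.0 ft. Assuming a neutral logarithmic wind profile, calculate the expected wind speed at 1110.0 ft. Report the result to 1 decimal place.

21.2 m/s

Log law: V ∝ ln(z/z₀). From the pair, with r = V₁/V₂ = 0.82444,
ln z₀ = (ln z₁ − r·ln z₂)/(1 − r) = (4.3567 − 0.82444×6.6333)/0.17556 = -6.3346 → z₀ = 0.001774 ft
V₃ = V₁ · ln(z₃/z₀)/ln(z₁/z₀) = 17.0 × 13.3467/10.6913 = 21.2223 m/s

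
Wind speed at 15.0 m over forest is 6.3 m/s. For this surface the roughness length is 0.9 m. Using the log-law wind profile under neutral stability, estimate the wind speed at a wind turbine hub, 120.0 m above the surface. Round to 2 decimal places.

10.96 m/s

Log law: V(z) ∝ ln(z/z₀), so V₂/V₁ = ln(z₂/z₀) / ln(z₁/z₀).
ln(120.0/0.9) = 4.8929, ln(15.0/0.9) = 2.8134
V₂ = 6.3 × 4.8929/2.8134 = 6.3 × 1.7391 = 10.9564 m/s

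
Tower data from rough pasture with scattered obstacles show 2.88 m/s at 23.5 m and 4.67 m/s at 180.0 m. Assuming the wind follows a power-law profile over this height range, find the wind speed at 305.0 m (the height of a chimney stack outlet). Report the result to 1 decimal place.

First find α: α = ln(V₂/V₁)/ln(z₂/z₁) = ln(4.67/2.88)/ln(180.0/23.5) = 0.48337/2.03596 = 0.2374
Extrapolate from 180.0 m to 305.0 m: V₃ = 4.67 × (305.0/180.0)^0.2374 = 4.67 × 1.1334 = 5.2929 m/s

5.3 m/s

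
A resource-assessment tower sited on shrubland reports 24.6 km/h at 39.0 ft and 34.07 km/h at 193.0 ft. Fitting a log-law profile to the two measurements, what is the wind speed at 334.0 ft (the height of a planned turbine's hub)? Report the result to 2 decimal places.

Log law: V ∝ ln(z/z₀). From the pair, with r = V₁/V₂ = 0.72204,
ln z₀ = (ln z₁ − r·ln z₂)/(1 − r) = (3.6636 − 0.72204×5.2627)/0.27796 = -0.4905 → z₀ = 0.6123 ft
V₃ = V₁ · ln(z₃/z₀)/ln(z₁/z₀) = 24.6 × 6.3016/4.1540 = 37.3179 km/h

37.32 km/h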